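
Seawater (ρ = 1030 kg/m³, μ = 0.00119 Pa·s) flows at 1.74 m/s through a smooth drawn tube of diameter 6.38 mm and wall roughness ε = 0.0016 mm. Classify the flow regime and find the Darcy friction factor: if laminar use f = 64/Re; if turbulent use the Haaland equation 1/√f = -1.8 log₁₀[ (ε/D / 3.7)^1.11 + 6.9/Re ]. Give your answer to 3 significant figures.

Re = ρVD/μ = 1030·1.74·0.00638/0.00119 = 9609.
Re > 4000 → turbulent. ε/D = 1.6e-06/0.00638 = 0.000251; Haaland: 1/√f = -1.8 log₁₀[2.36e-05 + 0.000718] = 5.634, so f = 0.03151.

f ≈ 0.0315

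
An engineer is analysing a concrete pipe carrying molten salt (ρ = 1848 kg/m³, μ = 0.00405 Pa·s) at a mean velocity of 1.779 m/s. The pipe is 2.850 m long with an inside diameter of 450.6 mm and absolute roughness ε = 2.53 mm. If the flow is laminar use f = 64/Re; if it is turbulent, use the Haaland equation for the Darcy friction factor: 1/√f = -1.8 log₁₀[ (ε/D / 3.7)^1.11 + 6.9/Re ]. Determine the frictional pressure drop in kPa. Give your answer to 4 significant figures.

ΔP ≈ 0.5872 kPa

Reynolds number Re = ρVD/μ = 1848 · 1.779 · 0.4506 / 0.00405 = 3.658e+05.
Re > 4000 → turbulent. Relative roughness ε/D = 0.00253/0.4506 = 0.00561. Haaland: 1/√f = -1.8 log₁₀[(0.00561/3.7)^1.11 + 6.9/3.658e+05] = -1.8 log₁₀[0.000743 + 1.89e-05] = 5.613, so f = 0.03175.
Darcy-Weisbach: ΔP = f(L/D)(ρV²/2) = 0.03175·(2.85/0.4506)·(1848·1.779²/2) = 0.03175·6.325·2924 = 587.2 Pa.
ΔP = 587.2 Pa = 0.5872 kPa.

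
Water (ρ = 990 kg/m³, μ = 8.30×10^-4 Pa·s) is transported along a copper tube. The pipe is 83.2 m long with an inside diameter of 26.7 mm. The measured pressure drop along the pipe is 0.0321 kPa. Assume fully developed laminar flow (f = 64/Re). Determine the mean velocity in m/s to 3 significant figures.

For laminar flow, f = 64/Re with Re = ρVD/μ, so Darcy-Weisbach reduces to ΔP = 32μLV/D². Solving for V: V = ΔP·D²/(32μL) = 32.1·(0.0267)²/(32·0.00083·83.2) = 0.01036 m/s.
Check: Re = ρVD/μ = 990·0.01036·0.0267/0.00083 = 329.8 < 2300, so the laminar assumption holds.

V ≈ 0.0104 m/s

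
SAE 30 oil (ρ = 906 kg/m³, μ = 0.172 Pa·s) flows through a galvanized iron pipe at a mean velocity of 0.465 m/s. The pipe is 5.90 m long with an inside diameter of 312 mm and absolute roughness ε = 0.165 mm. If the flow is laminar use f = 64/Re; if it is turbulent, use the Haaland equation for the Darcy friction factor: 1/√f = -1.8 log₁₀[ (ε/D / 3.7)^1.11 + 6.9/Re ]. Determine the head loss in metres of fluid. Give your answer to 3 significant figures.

h_f ≈ 0.0175 m

Reynolds number Re = ρVD/μ = 906 · 0.465 · 0.312 / 0.172 = 764.2.
Re < 2300 → laminar flow, so f = 64/Re = 64/764.2 = 0.08375 (the turbulent correlation is not needed).
Darcy-Weisbach: ΔP = f(L/D)(ρV²/2) = 0.08375·(5.9/0.312)·(906·0.465²/2) = 0.08375·18.91·97.95 = 155.1 Pa.
Head loss h_f = ΔP/(ρg) = 155.1/(906·9.81) = 0.0175 m.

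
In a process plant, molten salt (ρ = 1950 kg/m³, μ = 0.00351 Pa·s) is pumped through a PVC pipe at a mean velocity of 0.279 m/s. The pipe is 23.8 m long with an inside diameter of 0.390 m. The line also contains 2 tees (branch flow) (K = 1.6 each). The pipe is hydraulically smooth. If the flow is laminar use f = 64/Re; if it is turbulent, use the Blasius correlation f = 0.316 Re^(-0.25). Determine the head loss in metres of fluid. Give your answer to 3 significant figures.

Reynolds number Re = ρVD/μ = 1950 · 0.279 · 0.39 / 0.00351 = 6.045e+04.
Re > 4000 → turbulent. Smooth-pipe (Blasius): f = 0.316 Re^(-0.25) = 0.316/(6.045e+04)^0.25 = 0.02015.
Total minor-loss coefficient ΣK = 2·1.6 = 3.2.
ΔP = [f·L/D + ΣK]·(ρV²/2) = [0.02015·23.8/0.39 + 3.2]·(1950·0.279²/2) = [1.23 + 3.2]·75.89 = 336.2 Pa.
Head loss h_f = ΔP/(ρg) = 336.2/(1950·9.81) = 0.0176 m.

h_f ≈ 0.0176 m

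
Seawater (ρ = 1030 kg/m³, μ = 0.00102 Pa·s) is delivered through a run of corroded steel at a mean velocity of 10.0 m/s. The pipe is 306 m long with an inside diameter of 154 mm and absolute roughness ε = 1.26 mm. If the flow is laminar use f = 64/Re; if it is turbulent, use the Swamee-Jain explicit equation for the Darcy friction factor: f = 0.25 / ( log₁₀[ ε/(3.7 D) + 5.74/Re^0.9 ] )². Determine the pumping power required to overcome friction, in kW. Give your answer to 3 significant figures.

Reynolds number Re = ρVD/μ = 1030 · 10 · 0.154 / 0.00102 = 1.555e+06.
Re > 4000 → turbulent. Relative roughness ε/D = 0.00126/0.154 = 0.00818. Swamee-Jain: f = 0.25/(log₁₀[0.00818/3.7 + 5.74/1.555e+06^0.9])² = 0.25/(log₁₀[0.00221 + 1.54e-05])² = 0.25/(-2.652)² = 0.03554.
Darcy-Weisbach: ΔP = f(L/D)(ρV²/2) = 0.03554·(306/0.154)·(1030·10²/2) = 0.03554·1987·5.15e+04 = 3.637e+06 Pa.
Q = V·A = 10·0.01863 = 0.1863 m³/s.
Pumping power P = QΔP = 0.1863·3.637e+06 = 677400 W = 677 kW.

P ≈ 677 kW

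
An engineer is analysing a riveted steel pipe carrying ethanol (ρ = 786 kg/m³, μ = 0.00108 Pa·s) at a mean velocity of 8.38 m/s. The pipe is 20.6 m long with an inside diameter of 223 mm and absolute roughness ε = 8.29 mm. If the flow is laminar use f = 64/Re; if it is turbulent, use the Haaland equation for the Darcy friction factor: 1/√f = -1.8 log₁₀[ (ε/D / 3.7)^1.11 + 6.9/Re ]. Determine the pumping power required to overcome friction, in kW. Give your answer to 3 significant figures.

Reynolds number Re = ρVD/μ = 786 · 8.38 · 0.223 / 0.00108 = 1.36e+06.
Re > 4000 → turbulent. Relative roughness ε/D = 0.00829/0.223 = 0.0372. Haaland: 1/√f = -1.8 log₁₀[(0.0372/3.7)^1.11 + 6.9/1.36e+06] = -1.8 log₁₀[0.00606 + 5.07e-06] = 3.991, so f = 0.06277.
Darcy-Weisbach: ΔP = f(L/D)(ρV²/2) = 0.06277·(20.6/0.223)·(786·8.38²/2) = 0.06277·92.38·2.76e+04 = 1.6e+05 Pa.
Q = V·A = 8.38·0.03906 = 0.3273 m³/s.
Pumping power P = QΔP = 0.3273·1.6e+05 = 52380 W = 52.4 kW.

P ≈ 52.4 kW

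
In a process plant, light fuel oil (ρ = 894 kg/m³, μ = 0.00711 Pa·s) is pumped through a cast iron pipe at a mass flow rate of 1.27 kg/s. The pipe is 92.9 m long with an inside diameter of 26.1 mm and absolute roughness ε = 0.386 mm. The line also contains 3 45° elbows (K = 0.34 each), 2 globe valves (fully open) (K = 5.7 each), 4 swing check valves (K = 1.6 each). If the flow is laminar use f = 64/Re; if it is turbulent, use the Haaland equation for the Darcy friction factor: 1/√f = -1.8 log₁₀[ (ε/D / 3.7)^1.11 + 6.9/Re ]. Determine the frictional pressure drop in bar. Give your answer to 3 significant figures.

ΔP ≈ 6.01 bar

A = πD²/4 = π(0.0261)²/4 = 0.000535 m²; mean velocity V = ṁ/(ρA) = 1.27/(894 · 0.000535) = 2.655 m/s.
Reynolds number Re = ρVD/μ = 894 · 2.655 · 0.0261 / 0.00711 = 8714.
Re > 4000 → turbulent. Relative roughness ε/D = 0.000386/0.0261 = 0.0148. Haaland: 1/√f = -1.8 log₁₀[(0.0148/3.7)^1.11 + 6.9/8714] = -1.8 log₁₀[0.00218 + 0.000792] = 4.549, so f = 0.04832.
Total minor-loss coefficient ΣK = 3·0.34 + 2·5.7 + 4·1.6 = 18.8.
ΔP = [f·L/D + ΣK]·(ρV²/2) = [0.04832·92.9/0.0261 + 18.8]·(894·2.655²/2) = [172 + 18.8]·3151 = 6.013e+05 Pa.
ΔP = 6.013e+05 Pa = 6.01 bar.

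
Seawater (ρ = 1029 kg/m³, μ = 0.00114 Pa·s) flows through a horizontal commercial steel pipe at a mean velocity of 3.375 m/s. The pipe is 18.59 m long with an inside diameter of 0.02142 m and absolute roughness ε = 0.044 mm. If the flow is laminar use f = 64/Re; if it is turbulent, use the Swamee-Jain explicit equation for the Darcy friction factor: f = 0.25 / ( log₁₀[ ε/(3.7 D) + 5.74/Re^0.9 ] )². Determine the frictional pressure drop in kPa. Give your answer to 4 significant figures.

ΔP ≈ 133.6 kPa

Reynolds number Re = ρVD/μ = 1029 · 3.375 · 0.02142 / 0.00114 = 6.525e+04.
Re > 4000 → turbulent. Relative roughness ε/D = 4.4e-05/0.02142 = 0.00205. Swamee-Jain: f = 0.25/(log₁₀[0.00205/3.7 + 5.74/6.525e+04^0.9])² = 0.25/(log₁₀[0.000555 + 0.000267])² = 0.25/(-3.085)² = 0.02626.
Darcy-Weisbach: ΔP = f(L/D)(ρV²/2) = 0.02626·(18.59/0.02142)·(1029·3.375²/2) = 0.02626·867.9·5860 = 1.336e+05 Pa.
ΔP = 1.336e+05 Pa = 133.6 kPa.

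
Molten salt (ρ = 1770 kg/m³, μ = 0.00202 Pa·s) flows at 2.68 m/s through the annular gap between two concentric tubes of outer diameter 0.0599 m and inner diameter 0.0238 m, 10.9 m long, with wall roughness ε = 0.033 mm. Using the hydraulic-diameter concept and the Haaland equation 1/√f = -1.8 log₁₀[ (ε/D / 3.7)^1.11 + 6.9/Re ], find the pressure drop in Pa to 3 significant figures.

Hydraulic diameter D_h = 4A/P = D_o - D_i = 0.0599 - 0.0238 = 0.0361 m.
Re = ρVD_h/μ = 1770·2.68·0.0361/0.00202 = 8.477e+04.
ε/D_h = 3.3e-05/0.0361 = 0.000914; Haaland gives 1/√f = -1.8 log₁₀[9.91e-05+8.14e-05] = 6.738, so f = 0.02202.
ΔP = f(L/D_h)(ρV²/2) = 0.02202·10.9/0.0361·6356 = 4.227e+04 Pa.

ΔP ≈ 42300 Pa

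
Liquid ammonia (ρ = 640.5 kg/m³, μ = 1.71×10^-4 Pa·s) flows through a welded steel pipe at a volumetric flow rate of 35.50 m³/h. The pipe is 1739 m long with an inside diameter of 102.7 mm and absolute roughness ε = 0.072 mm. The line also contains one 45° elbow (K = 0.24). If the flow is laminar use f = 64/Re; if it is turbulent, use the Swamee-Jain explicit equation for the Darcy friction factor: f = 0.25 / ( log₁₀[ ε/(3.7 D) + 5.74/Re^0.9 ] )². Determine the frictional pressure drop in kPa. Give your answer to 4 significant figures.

ΔP ≈ 146.1 kPa

Q = 35.50 m³/h = 35.50/3600 = 0.009861 m³/s.
Cross-sectional area A = πD²/4 = π(0.1027)²/4 = 0.008284 m²; mean velocity V = Q/A = 0.009861/0.008284 = 1.19 m/s.
Reynolds number Re = ρVD/μ = 640.5 · 1.19 · 0.1027 / 0.000171 = 4.579e+05.
Re > 4000 → turbulent. Relative roughness ε/D = 7.2e-05/0.1027 = 0.000701. Swamee-Jain: f = 0.25/(log₁₀[0.000701/3.7 + 5.74/4.579e+05^0.9])² = 0.25/(log₁₀[0.000189 + 4.62e-05])² = 0.25/(-3.628)² = 0.019.
Total minor-loss coefficient ΣK = 1·0.24 = 0.24.
ΔP = [f·L/D + ΣK]·(ρV²/2) = [0.019·1739/0.1027 + 0.24]·(640.5·1.19²/2) = [321.7 + 0.24]·453.8 = 1.461e+05 Pa.
ΔP = 1.461e+05 Pa = 146.1 kPa.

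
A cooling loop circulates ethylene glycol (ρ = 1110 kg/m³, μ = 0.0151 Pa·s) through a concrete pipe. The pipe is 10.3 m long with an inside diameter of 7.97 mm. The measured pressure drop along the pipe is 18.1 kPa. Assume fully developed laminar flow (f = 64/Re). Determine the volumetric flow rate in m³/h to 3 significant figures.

Q ≈ 0.0415 m³/h

For laminar flow, f = 64/Re with Re = ρVD/μ, so Darcy-Weisbach reduces to ΔP = 32μLV/D². Solving for V: V = ΔP·D²/(32μL) = 1.81e+04·(0.00797)²/(32·0.0151·10.3) = 0.231 m/s.
Check: Re = ρVD/μ = 1110·0.231·0.00797/0.0151 = 135.3 < 2300, so the laminar assumption holds.
Q = V·A = 0.231·(π/4·0.00797²) = 1.152e-05 m³/s = 0.0415 m³/h.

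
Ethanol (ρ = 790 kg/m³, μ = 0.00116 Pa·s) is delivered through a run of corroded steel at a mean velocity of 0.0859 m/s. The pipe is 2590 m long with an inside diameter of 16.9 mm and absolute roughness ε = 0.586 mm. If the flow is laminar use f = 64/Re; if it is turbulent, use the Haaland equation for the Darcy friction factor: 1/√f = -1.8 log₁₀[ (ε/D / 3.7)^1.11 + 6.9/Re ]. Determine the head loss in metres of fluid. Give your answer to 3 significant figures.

h_f ≈ 3.73 m

Reynolds number Re = ρVD/μ = 790 · 0.0859 · 0.0169 / 0.00116 = 988.7.
Re < 2300 → laminar flow, so f = 64/Re = 64/988.7 = 0.06473 (the turbulent correlation is not needed).
Darcy-Weisbach: ΔP = f(L/D)(ρV²/2) = 0.06473·(2590/0.0169)·(790·0.0859²/2) = 0.06473·1.533e+05·2.915 = 2.892e+04 Pa.
Head loss h_f = ΔP/(ρg) = 2.892e+04/(790·9.81) = 3.73 m.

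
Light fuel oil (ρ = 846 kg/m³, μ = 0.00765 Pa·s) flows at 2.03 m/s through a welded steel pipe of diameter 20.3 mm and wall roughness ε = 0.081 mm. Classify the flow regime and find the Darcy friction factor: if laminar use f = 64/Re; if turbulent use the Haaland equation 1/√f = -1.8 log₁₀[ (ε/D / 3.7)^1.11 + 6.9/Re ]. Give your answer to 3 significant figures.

f ≈ 0.0425

Re = ρVD/μ = 846·2.03·0.0203/0.00765 = 4557.
Re > 4000 → turbulent. ε/D = 8.1e-05/0.0203 = 0.00399; Haaland: 1/√f = -1.8 log₁₀[0.000509 + 0.00151] = 4.849, so f = 0.04252.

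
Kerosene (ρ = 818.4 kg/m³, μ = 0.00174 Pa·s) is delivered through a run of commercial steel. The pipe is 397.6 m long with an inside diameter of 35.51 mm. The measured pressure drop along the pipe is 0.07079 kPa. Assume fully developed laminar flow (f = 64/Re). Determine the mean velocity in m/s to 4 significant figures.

V ≈ 0.004032 m/s

For laminar flow, f = 64/Re with Re = ρVD/μ, so Darcy-Weisbach reduces to ΔP = 32μLV/D². Solving for V: V = ΔP·D²/(32μL) = 70.79·(0.03551)²/(32·0.00174·397.6) = 0.004032 m/s.
Check: Re = ρVD/μ = 818.4·0.004032·0.03551/0.00174 = 67.34 < 2300, so the laminar assumption holds.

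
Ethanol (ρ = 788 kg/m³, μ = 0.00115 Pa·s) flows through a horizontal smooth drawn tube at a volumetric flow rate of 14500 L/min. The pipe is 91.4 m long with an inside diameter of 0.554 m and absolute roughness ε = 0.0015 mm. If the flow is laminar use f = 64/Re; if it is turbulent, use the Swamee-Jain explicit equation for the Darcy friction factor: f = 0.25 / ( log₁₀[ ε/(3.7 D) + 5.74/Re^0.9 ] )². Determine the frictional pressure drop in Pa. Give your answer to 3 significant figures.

Q = 14500 L/min = 14500/60000 = 0.2417 m³/s.
Cross-sectional area A = πD²/4 = π(0.554)²/4 = 0.2411 m²; mean velocity V = Q/A = 0.2417/0.2411 = 1.003 m/s.
Reynolds number Re = ρVD/μ = 788 · 1.003 · 0.554 / 0.00115 = 3.806e+05.
Re > 4000 → turbulent. Relative roughness ε/D = 1.5e-06/0.554 = 2.71e-06. Swamee-Jain: f = 0.25/(log₁₀[2.71e-06/3.7 + 5.74/3.806e+05^0.9])² = 0.25/(log₁₀[7.32e-07 + 5.45e-05])² = 0.25/(-4.258)² = 0.01379.
Darcy-Weisbach: ΔP = f(L/D)(ρV²/2) = 0.01379·(91.4/0.554)·(788·1.003²/2) = 0.01379·165·396 = 901 Pa.

ΔP ≈ 901 Pa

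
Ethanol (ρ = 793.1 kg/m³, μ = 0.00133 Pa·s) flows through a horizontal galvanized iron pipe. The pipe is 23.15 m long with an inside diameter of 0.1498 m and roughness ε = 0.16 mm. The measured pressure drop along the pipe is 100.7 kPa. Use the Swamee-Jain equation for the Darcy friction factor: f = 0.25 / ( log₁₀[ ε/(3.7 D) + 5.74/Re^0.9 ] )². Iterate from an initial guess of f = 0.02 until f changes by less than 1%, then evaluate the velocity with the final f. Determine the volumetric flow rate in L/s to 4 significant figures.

Rearranging Darcy-Weisbach: V = √(2·ΔP·D/(f·L·ρ)). With ε/D = 0.00016/0.1498 = 0.00107, iterate starting from f = 0.02:
  f = 0.02 → V = √(2·1.007e+05·0.1498/(0.02·23.15·793.1)) = 9.064 m/s; Re = ρVD/μ = 8.097e+05; f → 0.02041
  f = 0.02041 → V = 8.973 m/s; Re = 8.015e+05; f → 0.02041
Converged (Δf/f < 1%). With the final f = 0.02041: V = √(2·1.007e+05·0.1498/(0.02041·23.15·793.1)) = 8.972 m/s.
Q = V·A = 8.972·(π/4·0.1498²) = 0.1581 m³/s = 158.1 L/s.

Q ≈ 158.1 L/s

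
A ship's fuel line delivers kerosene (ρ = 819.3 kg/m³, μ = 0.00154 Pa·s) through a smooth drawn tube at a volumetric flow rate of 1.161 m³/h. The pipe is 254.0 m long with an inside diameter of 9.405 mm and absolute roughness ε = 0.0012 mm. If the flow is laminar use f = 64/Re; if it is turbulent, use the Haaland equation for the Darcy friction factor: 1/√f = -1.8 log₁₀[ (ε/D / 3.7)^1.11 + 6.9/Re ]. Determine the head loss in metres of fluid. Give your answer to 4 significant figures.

Q = 1.161 m³/h = 1.161/3600 = 0.0003225 m³/s.
Cross-sectional area A = πD²/4 = π(0.009405)²/4 = 6.947e-05 m²; mean velocity V = Q/A = 0.0003225/6.947e-05 = 4.642 m/s.
Reynolds number Re = ρVD/μ = 819.3 · 4.642 · 0.009405 / 0.00154 = 2.323e+04.
Re > 4000 → turbulent. Relative roughness ε/D = 1.2e-06/0.009405 = 0.000128. Haaland: 1/√f = -1.8 log₁₀[(0.000128/3.7)^1.11 + 6.9/2.323e+04] = -1.8 log₁₀[1.11e-05 + 0.000297] = 6.32, so f = 0.02504.
Darcy-Weisbach: ΔP = f(L/D)(ρV²/2) = 0.02504·(254/0.009405)·(819.3·4.642²/2) = 0.02504·2.701e+04·8828 = 5.969e+06 Pa.
Head loss h_f = ΔP/(ρg) = 5.969e+06/(819.3·9.81) = 742.6 m.

h_f ≈ 742.6 m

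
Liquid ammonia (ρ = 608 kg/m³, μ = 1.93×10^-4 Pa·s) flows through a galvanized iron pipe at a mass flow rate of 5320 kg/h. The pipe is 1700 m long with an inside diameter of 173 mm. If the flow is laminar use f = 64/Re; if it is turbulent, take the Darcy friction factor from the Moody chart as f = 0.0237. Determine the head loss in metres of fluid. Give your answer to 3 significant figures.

ṁ = 5320 kg/h = 5320/3600 = 1.478 kg/s.
A = πD²/4 = π(0.173)²/4 = 0.02351 m²; mean velocity V = ṁ/(ρA) = 1.478/(608 · 0.02351) = 0.1034 m/s.
Reynolds number Re = ρVD/μ = 608 · 0.1034 · 0.173 / 0.000193 = 5.635e+04.
Re > 4000 → turbulent; use the Moody-chart value f = 0.0237.
Darcy-Weisbach: ΔP = f(L/D)(ρV²/2) = 0.0237·(1700/0.173)·(608·0.1034²/2) = 0.0237·9827·3.25 = 757 Pa.
Head loss h_f = ΔP/(ρg) = 757/(608·9.81) = 0.127 m.

h_f ≈ 0.127 m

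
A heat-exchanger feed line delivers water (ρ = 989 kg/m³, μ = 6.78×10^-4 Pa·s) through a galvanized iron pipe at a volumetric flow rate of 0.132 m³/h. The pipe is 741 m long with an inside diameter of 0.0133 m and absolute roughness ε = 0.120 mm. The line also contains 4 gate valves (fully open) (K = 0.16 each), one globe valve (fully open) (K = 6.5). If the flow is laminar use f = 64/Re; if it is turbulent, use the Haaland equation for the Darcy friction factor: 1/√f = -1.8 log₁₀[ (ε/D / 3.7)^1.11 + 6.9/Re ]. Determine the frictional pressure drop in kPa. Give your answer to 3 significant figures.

Q = 0.132 m³/h = 0.132/3600 = 3.667e-05 m³/s.
Cross-sectional area A = πD²/4 = π(0.0133)²/4 = 0.0001389 m²; mean velocity V = Q/A = 3.667e-05/0.0001389 = 0.2639 m/s.
Reynolds number Re = ρVD/μ = 989 · 0.2639 · 0.0133 / 0.000678 = 5120.
Re > 4000 → turbulent. Relative roughness ε/D = 0.00012/0.0133 = 0.00902. Haaland: 1/√f = -1.8 log₁₀[(0.00902/3.7)^1.11 + 6.9/5120] = -1.8 log₁₀[0.00126 + 0.00135] = 4.651, so f = 0.04622.
Total minor-loss coefficient ΣK = 4·0.16 + 1·6.5 = 7.14.
ΔP = [f·L/D + ΣK]·(ρV²/2) = [0.04622·741/0.0133 + 7.14]·(989·0.2639²/2) = [2575 + 7.14]·34.44 = 8.895e+04 Pa.
ΔP = 8.895e+04 Pa = 88.9 kPa.

ΔP ≈ 88.9 kPa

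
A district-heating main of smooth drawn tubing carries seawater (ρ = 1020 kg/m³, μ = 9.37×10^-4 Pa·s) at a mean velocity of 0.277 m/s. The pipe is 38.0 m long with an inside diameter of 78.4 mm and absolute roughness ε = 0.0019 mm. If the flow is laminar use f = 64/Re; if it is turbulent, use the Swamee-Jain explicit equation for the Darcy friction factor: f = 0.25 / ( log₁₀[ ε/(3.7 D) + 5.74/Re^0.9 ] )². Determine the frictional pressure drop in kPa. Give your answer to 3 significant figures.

Reynolds number Re = ρVD/μ = 1020 · 0.277 · 0.0784 / 0.000937 = 2.364e+04.
Re > 4000 → turbulent. Relative roughness ε/D = 1.9e-06/0.0784 = 2.42e-05. Swamee-Jain: f = 0.25/(log₁₀[2.42e-05/3.7 + 5.74/2.364e+04^0.9])² = 0.25/(log₁₀[6.55e-06 + 0.000665])² = 0.25/(-3.173)² = 0.02483.
Darcy-Weisbach: ΔP = f(L/D)(ρV²/2) = 0.02483·(38/0.0784)·(1020·0.277²/2) = 0.02483·484.7·39.13 = 470.9 Pa.
ΔP = 470.9 Pa = 0.471 kPa.

ΔP ≈ 0.471 kPa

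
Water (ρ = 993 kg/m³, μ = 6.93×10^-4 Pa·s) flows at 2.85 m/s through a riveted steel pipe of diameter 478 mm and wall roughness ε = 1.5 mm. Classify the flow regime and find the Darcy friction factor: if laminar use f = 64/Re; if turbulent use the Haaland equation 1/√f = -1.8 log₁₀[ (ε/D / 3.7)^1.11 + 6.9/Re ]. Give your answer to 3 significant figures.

f ≈ 0.0266

Re = ρVD/μ = 993·2.85·0.478/0.000693 = 1.952e+06.
Re > 4000 → turbulent. ε/D = 0.0015/0.478 = 0.00314; Haaland: 1/√f = -1.8 log₁₀[0.00039 + 3.53e-06] = 6.13, so f = 0.02661.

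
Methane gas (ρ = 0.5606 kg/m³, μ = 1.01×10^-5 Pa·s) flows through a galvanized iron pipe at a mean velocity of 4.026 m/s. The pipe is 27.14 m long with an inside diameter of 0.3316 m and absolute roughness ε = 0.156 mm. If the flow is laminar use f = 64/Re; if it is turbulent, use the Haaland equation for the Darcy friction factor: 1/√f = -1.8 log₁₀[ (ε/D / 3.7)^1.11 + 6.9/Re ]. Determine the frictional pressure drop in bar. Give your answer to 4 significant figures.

Reynolds number Re = ρVD/μ = 0.5606 · 4.026 · 0.3316 / 1.01e-05 = 7.41e+04.
Re > 4000 → turbulent. Relative roughness ε/D = 0.000156/0.3316 = 0.00047. Haaland: 1/√f = -1.8 log₁₀[(0.00047/3.7)^1.11 + 6.9/7.41e+04] = -1.8 log₁₀[4.74e-05 + 9.31e-05] = 6.934, so f = 0.0208.
Darcy-Weisbach: ΔP = f(L/D)(ρV²/2) = 0.0208·(27.14/0.3316)·(0.5606·4.026²/2) = 0.0208·81.85·4.543 = 7.734 Pa.
ΔP = 7.734 Pa = 7.734×10^-5 bar.

ΔP ≈ 7.734×10^-5 bar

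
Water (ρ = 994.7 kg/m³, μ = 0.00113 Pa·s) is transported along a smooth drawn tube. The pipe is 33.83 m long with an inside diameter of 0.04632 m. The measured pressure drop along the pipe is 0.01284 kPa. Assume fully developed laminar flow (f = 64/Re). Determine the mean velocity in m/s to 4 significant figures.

V ≈ 0.02252 m/s

For laminar flow, f = 64/Re with Re = ρVD/μ, so Darcy-Weisbach reduces to ΔP = 32μLV/D². Solving for V: V = ΔP·D²/(32μL) = 12.84·(0.04632)²/(32·0.00113·33.83) = 0.02252 m/s.
Check: Re = ρVD/μ = 994.7·0.02252·0.04632/0.00113 = 918.2 < 2300, so the laminar assumption holds.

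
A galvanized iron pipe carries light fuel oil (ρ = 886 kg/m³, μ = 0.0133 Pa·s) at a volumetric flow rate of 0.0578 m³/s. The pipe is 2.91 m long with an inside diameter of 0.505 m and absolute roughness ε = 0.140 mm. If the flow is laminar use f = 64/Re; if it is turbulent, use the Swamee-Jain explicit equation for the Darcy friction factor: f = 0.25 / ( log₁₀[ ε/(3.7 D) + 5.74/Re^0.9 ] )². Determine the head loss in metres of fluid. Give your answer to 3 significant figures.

Cross-sectional area A = πD²/4 = π(0.505)²/4 = 0.2003 m²; mean velocity V = Q/A = 0.0578/0.2003 = 0.2886 m/s.
Reynolds number Re = ρVD/μ = 886 · 0.2886 · 0.505 / 0.0133 = 9708.
Re > 4000 → turbulent. Relative roughness ε/D = 0.00014/0.505 = 0.000277. Swamee-Jain: f = 0.25/(log₁₀[0.000277/3.7 + 5.74/9708^0.9])² = 0.25/(log₁₀[7.49e-05 + 0.00148])² = 0.25/(-2.808)² = 0.0317.
Darcy-Weisbach: ΔP = f(L/D)(ρV²/2) = 0.0317·(2.91/0.505)·(886·0.2886²/2) = 0.0317·5.762·36.89 = 6.74 Pa.
Head loss h_f = ΔP/(ρg) = 6.74/(886·9.81) = 7.75×10^-4 m.

h_f ≈ 7.75×10^-4 m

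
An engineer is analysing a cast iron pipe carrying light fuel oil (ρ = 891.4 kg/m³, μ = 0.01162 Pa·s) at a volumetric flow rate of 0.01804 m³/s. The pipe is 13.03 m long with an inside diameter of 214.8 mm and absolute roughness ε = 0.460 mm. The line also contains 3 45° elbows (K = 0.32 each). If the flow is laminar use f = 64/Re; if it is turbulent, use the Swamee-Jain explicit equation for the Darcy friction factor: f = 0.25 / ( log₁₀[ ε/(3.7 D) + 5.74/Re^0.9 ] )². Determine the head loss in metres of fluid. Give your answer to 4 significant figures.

h_f ≈ 0.03966 m

Cross-sectional area A = πD²/4 = π(0.2148)²/4 = 0.03624 m²; mean velocity V = Q/A = 0.01804/0.03624 = 0.4978 m/s.
Reynolds number Re = ρVD/μ = 891.4 · 0.4978 · 0.2148 / 0.0116 = 8203.
Re > 4000 → turbulent. Relative roughness ε/D = 0.00046/0.2148 = 0.00214. Swamee-Jain: f = 0.25/(log₁₀[0.00214/3.7 + 5.74/8203^0.9])² = 0.25/(log₁₀[0.000579 + 0.00172])² = 0.25/(-2.638)² = 0.03593.
Total minor-loss coefficient ΣK = 3·0.32 = 0.96.
ΔP = [f·L/D + ΣK]·(ρV²/2) = [0.03593·13.03/0.2148 + 0.96]·(891.4·0.4978²/2) = [2.179 + 0.96]·110.5 = 346.8 Pa.
Head loss h_f = ΔP/(ρg) = 346.8/(891.4·9.81) = 0.03966 m.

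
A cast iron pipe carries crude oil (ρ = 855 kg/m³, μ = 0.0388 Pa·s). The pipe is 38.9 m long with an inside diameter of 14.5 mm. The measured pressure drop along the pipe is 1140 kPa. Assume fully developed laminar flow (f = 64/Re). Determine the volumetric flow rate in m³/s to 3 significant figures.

Q ≈ 8.19×10^-4 m³/s

For laminar flow, f = 64/Re with Re = ρVD/μ, so Darcy-Weisbach reduces to ΔP = 32μLV/D². Solving for V: V = ΔP·D²/(32μL) = 1.14e+06·(0.0145)²/(32·0.0388·38.9) = 4.963 m/s.
Check: Re = ρVD/μ = 855·4.963·0.0145/0.0388 = 1586 < 2300, so the laminar assumption holds.
Q = V·A = 4.963·(π/4·0.0145²) = 0.0008195 m³/s = 8.19×10^-4 m³/s.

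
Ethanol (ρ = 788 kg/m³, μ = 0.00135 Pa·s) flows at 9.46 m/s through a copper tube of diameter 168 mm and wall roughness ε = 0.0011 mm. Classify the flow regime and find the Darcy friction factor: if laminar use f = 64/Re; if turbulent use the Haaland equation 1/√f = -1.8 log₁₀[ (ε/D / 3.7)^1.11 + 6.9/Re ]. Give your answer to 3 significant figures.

f ≈ 0.0118

Re = ρVD/μ = 788·9.46·0.168/0.00135 = 9.277e+05.
Re > 4000 → turbulent. ε/D = 1.1e-06/0.168 = 6.55e-06; Haaland: 1/√f = -1.8 log₁₀[4.12e-07 + 7.44e-06] = 9.189, so f = 0.01184.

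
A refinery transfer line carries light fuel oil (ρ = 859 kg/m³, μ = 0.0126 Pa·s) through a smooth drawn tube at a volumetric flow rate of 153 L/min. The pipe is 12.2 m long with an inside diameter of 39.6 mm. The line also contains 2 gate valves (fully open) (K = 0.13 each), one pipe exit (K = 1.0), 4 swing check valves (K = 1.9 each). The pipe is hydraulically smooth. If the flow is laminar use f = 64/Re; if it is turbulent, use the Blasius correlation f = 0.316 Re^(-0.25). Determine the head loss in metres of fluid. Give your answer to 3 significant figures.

h_f ≈ 4.40 m

Q = 153 L/min = 153/60000 = 0.00255 m³/s.
Cross-sectional area A = πD²/4 = π(0.0396)²/4 = 0.001232 m²; mean velocity V = Q/A = 0.00255/0.001232 = 2.07 m/s.
Reynolds number Re = ρVD/μ = 859 · 2.07 · 0.0396 / 0.0126 = 5590.
Re > 4000 → turbulent. Smooth-pipe (Blasius): f = 0.316 Re^(-0.25) = 0.316/(5590)^0.25 = 0.03655.
Total minor-loss coefficient ΣK = 2·0.13 + 1·1 + 4·1.9 = 8.86.
ΔP = [f·L/D + ΣK]·(ρV²/2) = [0.03655·12.2/0.0396 + 8.86]·(859·2.07²/2) = [11.26 + 8.86]·1841 = 3.704e+04 Pa.
Head loss h_f = ΔP/(ρg) = 3.704e+04/(859·9.81) = 4.40 m.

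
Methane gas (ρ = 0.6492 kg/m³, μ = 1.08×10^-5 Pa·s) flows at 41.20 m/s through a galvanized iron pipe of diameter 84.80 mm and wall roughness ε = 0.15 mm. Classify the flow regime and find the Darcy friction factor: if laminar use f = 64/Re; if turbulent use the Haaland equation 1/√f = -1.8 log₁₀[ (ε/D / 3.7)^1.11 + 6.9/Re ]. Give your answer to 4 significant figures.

f ≈ 0.02353

Re = ρVD/μ = 0.6492·41.2·0.0848/1.08e-05 = 2.1e+05.
Re > 4000 → turbulent. ε/D = 0.00015/0.0848 = 0.00177; Haaland: 1/√f = -1.8 log₁₀[0.000206 + 3.29e-05] = 6.519, so f = 0.02353.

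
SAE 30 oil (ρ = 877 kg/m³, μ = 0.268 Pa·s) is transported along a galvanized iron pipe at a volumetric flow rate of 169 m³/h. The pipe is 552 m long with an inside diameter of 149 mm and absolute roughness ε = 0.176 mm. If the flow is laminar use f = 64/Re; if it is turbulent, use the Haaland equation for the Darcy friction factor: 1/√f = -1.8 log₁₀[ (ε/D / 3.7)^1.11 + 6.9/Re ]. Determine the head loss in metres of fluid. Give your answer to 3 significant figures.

Q = 169 m³/h = 169/3600 = 0.04694 m³/s.
Cross-sectional area A = πD²/4 = π(0.149)²/4 = 0.01744 m²; mean velocity V = Q/A = 0.04694/0.01744 = 2.692 m/s.
Reynolds number Re = ρVD/μ = 877 · 2.692 · 0.149 / 0.268 = 1313.
Re < 2300 → laminar flow, so f = 64/Re = 64/1313 = 0.04875 (the turbulent correlation is not needed).
Darcy-Weisbach: ΔP = f(L/D)(ρV²/2) = 0.04875·(552/0.149)·(877·2.692²/2) = 0.04875·3705·3178 = 5.741e+05 Pa.
Head loss h_f = ΔP/(ρg) = 5.741e+05/(877·9.81) = 66.7 m.

h_f ≈ 66.7 m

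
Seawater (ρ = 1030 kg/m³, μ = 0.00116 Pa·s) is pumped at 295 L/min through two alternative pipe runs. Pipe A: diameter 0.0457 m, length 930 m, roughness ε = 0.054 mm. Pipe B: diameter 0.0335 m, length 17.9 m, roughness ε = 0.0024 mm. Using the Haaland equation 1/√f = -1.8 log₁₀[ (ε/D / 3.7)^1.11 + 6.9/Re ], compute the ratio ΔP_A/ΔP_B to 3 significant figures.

Pipe A: V = Q/A = 0.004917/0.00164 = 2.997 m/s; Re = 1.216e+05; ε/D = 0.00118; Haaland → f = 0.02225; ΔP_A = f(L/D)(ρV²/2) = 2.095e+06 Pa.
Pipe B: V = Q/A = 0.004917/0.0008814 = 5.578 m/s; Re = 1.659e+05; ε/D = 7.16e-05; Haaland → f = 0.01651; ΔP_B = f(L/D)(ρV²/2) = 1.414e+05 Pa.
ΔP_A/ΔP_B = 2.095e+06/1.414e+05 = 14.8.

ΔP_A/ΔP_B ≈ 14.8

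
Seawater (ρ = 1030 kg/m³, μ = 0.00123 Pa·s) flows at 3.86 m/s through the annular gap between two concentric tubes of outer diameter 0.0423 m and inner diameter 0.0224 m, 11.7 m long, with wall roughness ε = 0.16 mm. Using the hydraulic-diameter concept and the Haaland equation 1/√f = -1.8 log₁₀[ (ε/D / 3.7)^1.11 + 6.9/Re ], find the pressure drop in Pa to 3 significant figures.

Hydraulic diameter D_h = 4A/P = D_o - D_i = 0.0423 - 0.0224 = 0.0199 m.
Re = ρVD_h/μ = 1030·3.86·0.0199/0.00123 = 6.432e+04.
ε/D_h = 0.00016/0.0199 = 0.00804; Haaland gives 1/√f = -1.8 log₁₀[0.00111+0.000107] = 5.248, so f = 0.03631.
ΔP = f(L/D_h)(ρV²/2) = 0.03631·11.7/0.0199·7673 = 1.638e+05 Pa.

ΔP ≈ 164000 Pa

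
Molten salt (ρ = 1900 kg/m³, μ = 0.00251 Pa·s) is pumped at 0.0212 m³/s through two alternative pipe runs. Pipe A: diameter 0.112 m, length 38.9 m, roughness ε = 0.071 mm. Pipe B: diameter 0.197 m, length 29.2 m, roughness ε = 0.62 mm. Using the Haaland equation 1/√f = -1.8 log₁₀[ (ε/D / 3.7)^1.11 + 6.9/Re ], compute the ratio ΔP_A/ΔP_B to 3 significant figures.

Pipe A: V = Q/A = 0.0212/0.009852 = 2.152 m/s; Re = 1.824e+05; ε/D = 0.000634; Haaland → f = 0.01945; ΔP_A = f(L/D)(ρV²/2) = 2.971e+04 Pa.
Pipe B: V = Q/A = 0.0212/0.03048 = 0.6955 m/s; Re = 1.037e+05; ε/D = 0.00315; Haaland → f = 0.02767; ΔP_B = f(L/D)(ρV²/2) = 1885 Pa.
ΔP_A/ΔP_B = 2.971e+04/1885 = 15.8.

ΔP_A/ΔP_B ≈ 15.8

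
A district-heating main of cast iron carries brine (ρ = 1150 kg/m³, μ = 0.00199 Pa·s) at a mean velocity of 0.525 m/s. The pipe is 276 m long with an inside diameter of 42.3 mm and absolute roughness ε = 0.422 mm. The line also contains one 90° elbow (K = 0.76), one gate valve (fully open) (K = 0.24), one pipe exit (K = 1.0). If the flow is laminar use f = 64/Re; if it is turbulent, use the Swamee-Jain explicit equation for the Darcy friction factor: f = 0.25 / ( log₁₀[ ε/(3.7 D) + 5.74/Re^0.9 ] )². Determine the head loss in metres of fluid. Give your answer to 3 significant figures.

h_f ≈ 3.96 m

Reynolds number Re = ρVD/μ = 1150 · 0.525 · 0.0423 / 0.00199 = 1.283e+04.
Re > 4000 → turbulent. Relative roughness ε/D = 0.000422/0.0423 = 0.00998. Swamee-Jain: f = 0.25/(log₁₀[0.00998/3.7 + 5.74/1.283e+04^0.9])² = 0.25/(log₁₀[0.0027 + 0.00115])² = 0.25/(-2.415)² = 0.04287.
Total minor-loss coefficient ΣK = 1·0.76 + 1·0.24 + 1·1 = 2.
ΔP = [f·L/D + ΣK]·(ρV²/2) = [0.04287·276/0.0423 + 2]·(1150·0.525²/2) = [279.7 + 2]·158.5 = 4.465e+04 Pa.
Head loss h_f = ΔP/(ρg) = 4.465e+04/(1150·9.81) = 3.96 m.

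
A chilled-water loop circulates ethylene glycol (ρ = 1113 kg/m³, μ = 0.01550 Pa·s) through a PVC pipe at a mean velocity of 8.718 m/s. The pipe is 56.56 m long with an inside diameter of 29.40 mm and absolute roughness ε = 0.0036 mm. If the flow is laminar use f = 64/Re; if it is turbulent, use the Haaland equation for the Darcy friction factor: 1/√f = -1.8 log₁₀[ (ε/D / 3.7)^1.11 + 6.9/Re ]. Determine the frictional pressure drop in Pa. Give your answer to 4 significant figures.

Reynolds number Re = ρVD/μ = 1113 · 8.718 · 0.0294 / 0.0155 = 1.84e+04.
Re > 4000 → turbulent. Relative roughness ε/D = 3.6e-06/0.0294 = 0.000122. Haaland: 1/√f = -1.8 log₁₀[(0.000122/3.7)^1.11 + 6.9/1.84e+04] = -1.8 log₁₀[1.06e-05 + 0.000375] = 6.145, so f = 0.02648.
Darcy-Weisbach: ΔP = f(L/D)(ρV²/2) = 0.02648·(56.56/0.0294)·(1113·8.718²/2) = 0.02648·1924·4.23e+04 = 2.155e+06 Pa.

ΔP ≈ 2155000 Pa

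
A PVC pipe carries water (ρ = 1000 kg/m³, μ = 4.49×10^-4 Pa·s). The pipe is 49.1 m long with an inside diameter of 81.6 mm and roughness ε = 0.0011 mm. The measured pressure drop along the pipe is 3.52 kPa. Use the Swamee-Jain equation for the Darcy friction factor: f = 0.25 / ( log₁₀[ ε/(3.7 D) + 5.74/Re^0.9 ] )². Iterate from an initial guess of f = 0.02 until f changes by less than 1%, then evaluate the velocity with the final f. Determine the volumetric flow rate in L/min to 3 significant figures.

Q ≈ 264 L/min

Rearranging Darcy-Weisbach: V = √(2·ΔP·D/(f·L·ρ)). With ε/D = 1.1e-06/0.0816 = 1.35e-05, iterate starting from f = 0.02:
  f = 0.02 → V = √(2·3520·0.0816/(0.02·49.1·1000)) = 0.7648 m/s; Re = ρVD/μ = 1.39e+05; f → 0.01679
  f = 0.01679 → V = 0.8347 m/s; Re = 1.517e+05; f → 0.01651
  f = 0.01651 → V = 0.8418 m/s; Re = 1.53e+05; f → 0.01648
Converged (Δf/f < 1%). With the final f = 0.01648: V = √(2·3520·0.0816/(0.01648·49.1·1000)) = 0.8425 m/s.
Q = V·A = 0.8425·(π/4·0.0816²) = 0.004406 m³/s = 264 L/min.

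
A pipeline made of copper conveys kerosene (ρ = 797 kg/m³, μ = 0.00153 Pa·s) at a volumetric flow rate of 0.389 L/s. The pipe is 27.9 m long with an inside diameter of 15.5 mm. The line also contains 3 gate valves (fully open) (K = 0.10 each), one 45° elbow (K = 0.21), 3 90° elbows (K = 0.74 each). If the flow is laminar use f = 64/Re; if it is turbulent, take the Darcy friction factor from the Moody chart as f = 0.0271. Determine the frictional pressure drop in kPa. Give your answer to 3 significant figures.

ΔP ≈ 87.2 kPa

Q = 0.389 L/s = 0.389/1000 = 0.000389 m³/s.
Cross-sectional area A = πD²/4 = π(0.0155)²/4 = 0.0001887 m²; mean velocity V = Q/A = 0.000389/0.0001887 = 2.062 m/s.
Reynolds number Re = ρVD/μ = 797 · 2.062 · 0.0155 / 0.00153 = 1.665e+04.
Re > 4000 → turbulent; use the Moody-chart value f = 0.0271.
Total minor-loss coefficient ΣK = 3·0.1 + 1·0.21 + 3·0.74 = 2.73.
ΔP = [f·L/D + ΣK]·(ρV²/2) = [0.0271·27.9/0.0155 + 2.73]·(797·2.062²/2) = [48.78 + 2.73]·1694 = 8.724e+04 Pa.
ΔP = 8.724e+04 Pa = 87.2 kPa.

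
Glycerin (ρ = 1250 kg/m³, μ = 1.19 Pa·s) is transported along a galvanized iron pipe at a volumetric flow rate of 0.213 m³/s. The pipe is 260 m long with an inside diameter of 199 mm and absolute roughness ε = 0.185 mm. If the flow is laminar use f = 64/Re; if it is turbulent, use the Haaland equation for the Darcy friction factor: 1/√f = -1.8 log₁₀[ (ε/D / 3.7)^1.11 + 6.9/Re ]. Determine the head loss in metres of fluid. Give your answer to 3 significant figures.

Cross-sectional area A = πD²/4 = π(0.199)²/4 = 0.0311 m²; mean velocity V = Q/A = 0.213/0.0311 = 6.848 m/s.
Reynolds number Re = ρVD/μ = 1250 · 6.848 · 0.199 / 1.19 = 1432.
Re < 2300 → laminar flow, so f = 64/Re = 64/1432 = 0.04471 (the turbulent correlation is not needed).
Darcy-Weisbach: ΔP = f(L/D)(ρV²/2) = 0.04471·(260/0.199)·(1250·6.848²/2) = 0.04471·1307·2.931e+04 = 1.712e+06 Pa.
Head loss h_f = ΔP/(ρg) = 1.712e+06/(1250·9.81) = 140 m.

h_f ≈ 140 m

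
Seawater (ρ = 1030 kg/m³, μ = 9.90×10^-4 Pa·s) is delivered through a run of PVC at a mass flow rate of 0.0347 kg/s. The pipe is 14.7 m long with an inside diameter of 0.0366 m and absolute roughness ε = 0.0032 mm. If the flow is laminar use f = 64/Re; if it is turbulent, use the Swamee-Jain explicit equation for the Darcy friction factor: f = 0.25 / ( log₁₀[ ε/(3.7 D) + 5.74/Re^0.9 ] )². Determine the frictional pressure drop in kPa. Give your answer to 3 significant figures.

A = πD²/4 = π(0.0366)²/4 = 0.001052 m²; mean velocity V = ṁ/(ρA) = 0.0347/(1030 · 0.001052) = 0.03202 m/s.
Reynolds number Re = ρVD/μ = 1030 · 0.03202 · 0.0366 / 0.00099 = 1219.
Re < 2300 → laminar flow, so f = 64/Re = 64/1219 = 0.05249 (the turbulent correlation is not needed).
Darcy-Weisbach: ΔP = f(L/D)(ρV²/2) = 0.05249·(14.7/0.0366)·(1030·0.03202²/2) = 0.05249·401.6·0.5281 = 11.13 Pa.
ΔP = 11.13 Pa = 0.0111 kPa.

ΔP ≈ 0.0111 kPa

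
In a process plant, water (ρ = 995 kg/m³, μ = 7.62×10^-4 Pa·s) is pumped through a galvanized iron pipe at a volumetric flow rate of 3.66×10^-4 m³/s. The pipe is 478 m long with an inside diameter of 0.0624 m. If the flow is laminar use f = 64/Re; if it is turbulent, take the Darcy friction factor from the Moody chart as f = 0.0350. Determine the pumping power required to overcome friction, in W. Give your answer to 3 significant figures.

P ≈ 0.699 W

Cross-sectional area A = πD²/4 = π(0.0624)²/4 = 0.003058 m²; mean velocity V = Q/A = 0.000366/0.003058 = 0.1197 m/s.
Reynolds number Re = ρVD/μ = 995 · 0.1197 · 0.0624 / 0.000762 = 9752.
Re > 4000 → turbulent; use the Moody-chart value f = 0.0350.
Darcy-Weisbach: ΔP = f(L/D)(ρV²/2) = 0.035·(478/0.0624)·(995·0.1197²/2) = 0.035·7660·7.126 = 1911 Pa.
Pumping power P = QΔP = 0.000366·1911 = 0.6992 W = 0.699 W.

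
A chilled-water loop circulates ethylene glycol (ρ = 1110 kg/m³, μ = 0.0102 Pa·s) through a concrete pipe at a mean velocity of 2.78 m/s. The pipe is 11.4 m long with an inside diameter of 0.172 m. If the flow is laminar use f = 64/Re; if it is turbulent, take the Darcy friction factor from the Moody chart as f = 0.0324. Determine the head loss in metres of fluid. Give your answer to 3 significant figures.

h_f ≈ 0.846 m

Reynolds number Re = ρVD/μ = 1110 · 2.78 · 0.172 / 0.0102 = 5.204e+04.
Re > 4000 → turbulent; use the Moody-chart value f = 0.0324.
Darcy-Weisbach: ΔP = f(L/D)(ρV²/2) = 0.0324·(11.4/0.172)·(1110·2.78²/2) = 0.0324·66.28·4289 = 9211 Pa.
Head loss h_f = ΔP/(ρg) = 9211/(1110·9.81) = 0.846 m.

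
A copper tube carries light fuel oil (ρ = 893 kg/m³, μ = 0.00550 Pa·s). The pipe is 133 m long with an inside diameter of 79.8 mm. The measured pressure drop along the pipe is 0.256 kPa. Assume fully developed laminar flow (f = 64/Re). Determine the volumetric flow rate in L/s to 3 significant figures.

Q ≈ 0.348 L/s

For laminar flow, f = 64/Re with Re = ρVD/μ, so Darcy-Weisbach reduces to ΔP = 32μLV/D². Solving for V: V = ΔP·D²/(32μL) = 256·(0.0798)²/(32·0.0055·133) = 0.06964 m/s.
Check: Re = ρVD/μ = 893·0.06964·0.0798/0.0055 = 902.3 < 2300, so the laminar assumption holds.
Q = V·A = 0.06964·(π/4·0.0798²) = 0.0003483 m³/s = 0.348 L/s.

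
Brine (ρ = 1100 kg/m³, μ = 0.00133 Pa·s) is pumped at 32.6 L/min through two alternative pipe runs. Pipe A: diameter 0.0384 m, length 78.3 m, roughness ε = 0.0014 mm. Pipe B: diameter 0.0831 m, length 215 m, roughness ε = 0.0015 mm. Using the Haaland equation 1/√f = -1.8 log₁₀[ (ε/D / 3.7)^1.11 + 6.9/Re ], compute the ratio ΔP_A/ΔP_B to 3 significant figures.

Pipe A: V = Q/A = 0.0005433/0.001158 = 0.4692 m/s; Re = 1.49e+04; ε/D = 3.65e-05; Haaland → f = 0.0278; ΔP_A = f(L/D)(ρV²/2) = 6863 Pa.
Pipe B: V = Q/A = 0.0005433/0.005424 = 0.1002 m/s; Re = 6885; ε/D = 1.81e-05; Haaland → f = 0.03433; ΔP_B = f(L/D)(ρV²/2) = 490.2 Pa.
ΔP_A/ΔP_B = 6863/490.2 = 14.0.

ΔP_A/ΔP_B ≈ 14.0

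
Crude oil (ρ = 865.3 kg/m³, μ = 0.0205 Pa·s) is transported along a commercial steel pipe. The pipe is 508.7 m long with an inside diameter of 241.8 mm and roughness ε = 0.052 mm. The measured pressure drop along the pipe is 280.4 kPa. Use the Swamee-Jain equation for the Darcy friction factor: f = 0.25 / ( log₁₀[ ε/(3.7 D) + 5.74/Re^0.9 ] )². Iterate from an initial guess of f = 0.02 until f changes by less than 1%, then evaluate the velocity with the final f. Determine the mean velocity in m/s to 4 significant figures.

Rearranging Darcy-Weisbach: V = √(2·ΔP·D/(f·L·ρ)). With ε/D = 5.2e-05/0.2418 = 0.000215, iterate starting from f = 0.02:
  f = 0.02 → V = √(2·2.804e+05·0.2418/(0.02·508.7·865.3)) = 3.925 m/s; Re = ρVD/μ = 4.006e+04; f → 0.02259
  f = 0.02259 → V = 3.692 m/s; Re = 3.769e+04; f → 0.02288
  f = 0.02288 → V = 3.669 m/s; Re = 3.745e+04; f → 0.02291
Converged (Δf/f < 1%). With the final f = 0.02291: V = √(2·2.804e+05·0.2418/(0.02291·508.7·865.3)) = 3.667 m/s.

V ≈ 3.667 m/s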